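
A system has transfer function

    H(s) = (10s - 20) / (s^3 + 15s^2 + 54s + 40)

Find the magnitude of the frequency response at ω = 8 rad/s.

|H(j8)| ≈ 0.08930

Substitute s = j8: numerator = -20 + j80, denominator = -920 - j80.
|H(j8)| = |-20 + j80| / |-920 - j80| = 82.462 / 923.47 ≈ 0.08930.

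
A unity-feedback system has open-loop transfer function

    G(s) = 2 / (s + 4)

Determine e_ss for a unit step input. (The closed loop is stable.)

e_ss = 0.6667

G(s) has no poles at the origin.
This is a Type 0 system. Kp = lim_{s→0} G(s) = 2/4 = 1/2.
e_ss = 1/(1 + Kp) = 1/(1 + 1/2) = 2/3 ≈ 0.6667.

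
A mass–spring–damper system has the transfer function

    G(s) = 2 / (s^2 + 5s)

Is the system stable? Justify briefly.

The denominator s^2 + 5s factors as s(s + 5), giving poles at s = 0, -5.
Since the simple pole(s) at s = 0 lie on the jω-axis with none in the right half-plane, the system is marginally stable.

marginally stable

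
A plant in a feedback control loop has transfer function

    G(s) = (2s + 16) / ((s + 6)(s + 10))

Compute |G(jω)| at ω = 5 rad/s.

|G(j5)| ≈ 0.2161

Substitute s = j5: numerator = 16 + j10, denominator = 35 + j80.
|G(j5)| = |16 + j10| / |35 + j80| = 18.868 / 87.321 ≈ 0.2161.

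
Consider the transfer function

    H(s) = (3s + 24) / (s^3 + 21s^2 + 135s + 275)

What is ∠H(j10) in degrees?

∠H(j10) ≈ -117.8°

At s = j10: numerator = 24 + j30, denominator = -1825 + j350.
∠H = ∠num − ∠den = 51.340° − (169.14°) = -117.8°.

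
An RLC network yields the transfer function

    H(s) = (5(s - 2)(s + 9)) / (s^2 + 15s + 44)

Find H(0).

H(0) = -45/22 ≈ -2.045

Set s = 0: H(0) = (-90) / (44) = -45/22.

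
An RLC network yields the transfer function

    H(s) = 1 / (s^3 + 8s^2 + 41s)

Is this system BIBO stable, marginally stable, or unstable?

marginally stable

The denominator s^3 + 8s^2 + 41s factors as s(s^2 + 8s + 41), giving poles at s = 0, -4 + 5j, -4 - 5j.
Since the simple pole(s) at s = 0 lie on the jω-axis with none in the right half-plane, the system is marginally stable.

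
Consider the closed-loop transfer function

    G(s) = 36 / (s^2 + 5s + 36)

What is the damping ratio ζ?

Compare the denominator to the standard form s^2 + 2ζωₙs + ωₙ².
ωₙ² = 36, so ωₙ = 6 rad/s.
2ζωₙ = 5, so ζ = 5/(2·6) ≈ 0.4167.
With ζ = 0.4167 the response is underdamped.

ζ ≈ 0.4167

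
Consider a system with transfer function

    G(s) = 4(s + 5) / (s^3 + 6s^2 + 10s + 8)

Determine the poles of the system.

The poles are the roots of the denominator s^3 + 6s^2 + 10s + 8 = 0.
Trying s = -4: the polynomial evaluates to 0, so (s + 4) is a factor.
Dividing out leaves s^2 + 2s + 2 = 0.
The quadratic formula then gives s = -1 ± 1j.

s = -1 ± j, -4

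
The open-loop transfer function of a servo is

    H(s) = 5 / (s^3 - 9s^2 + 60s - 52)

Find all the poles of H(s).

s = 4 + 6j, 4 - 6j, 1

The poles are the roots of the denominator s^3 - 9s^2 + 60s - 52 = 0.
Trying s = 1: the polynomial evaluates to 0, so (s - 1) is a factor.
Dividing out leaves s^2 - 8s + 52 = 0.
The quadratic formula then gives s = 4 ± 6j.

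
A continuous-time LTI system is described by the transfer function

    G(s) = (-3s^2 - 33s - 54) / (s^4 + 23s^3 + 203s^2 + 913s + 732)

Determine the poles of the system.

The poles are the roots of the denominator s^4 + 23s^3 + 203s^2 + 913s + 732 = 0.
Trying s = -12: the polynomial evaluates to 0, so (s + 12) is a factor.
Dividing out leaves s^3 + 11s^2 + 71s + 61 = 0.
This factors further as (s^2 + 10s + 61)(s + 1) = 0.

s = -5 + 6j, -5 - 6j, -12, -1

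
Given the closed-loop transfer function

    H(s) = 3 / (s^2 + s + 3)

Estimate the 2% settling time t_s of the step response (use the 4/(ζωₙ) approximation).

Comparing s^2 + s + 3 to s^2 + 2ζωₙs + ωₙ²: ωₙ = √3 ≈ 1.732 rad/s and ζ = 1/(2·√3) ≈ 0.2887.
ζωₙ = 1/2 = 0.5, so t_s ≈ 4/(ζωₙ) = 4/0.5 = 8 s.

t_s ≈ 8 s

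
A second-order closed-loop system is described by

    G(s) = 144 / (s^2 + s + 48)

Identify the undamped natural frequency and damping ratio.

Compare the denominator to the standard form s^2 + 2ζωₙs + ωₙ².
ωₙ² = 48, so ωₙ = √48 ≈ 6.928 rad/s.
2ζωₙ = 1, so ζ = 1/(2·√48) ≈ 0.07217.

ωₙ ≈ 6.928 rad/s, ζ ≈ 0.07217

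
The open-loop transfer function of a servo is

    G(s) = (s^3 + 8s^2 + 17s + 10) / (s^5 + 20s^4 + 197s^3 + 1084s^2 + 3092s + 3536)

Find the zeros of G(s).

s = -1, -2, -5

Set the numerator to zero: s^3 + 8s^2 + 17s + 10 = 0.
Factoring: (s + 1)(s + 2)(s + 5) = 0.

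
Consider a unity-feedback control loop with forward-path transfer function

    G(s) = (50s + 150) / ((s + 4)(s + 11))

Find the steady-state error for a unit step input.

e_ss = 0.2268

G(s) has no poles at the origin.
This is a Type 0 system. Kp = lim_{s→0} G(s) = 150/44 = 75/22.
e_ss = 1/(1 + Kp) = 1/(1 + 75/22) = 22/97 ≈ 0.2268.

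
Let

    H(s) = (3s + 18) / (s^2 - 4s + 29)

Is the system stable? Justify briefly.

unstable

The denominator s^2 - 4s + 29 factors as (s^2 - 4s + 29), giving poles at s = 2 ± 5j.
Since the pole(s) at s = 2 ± 5j lie in the right half-plane, the system is unstable.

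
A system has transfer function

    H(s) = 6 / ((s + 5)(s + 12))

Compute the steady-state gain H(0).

At s = 0 each factor (s + a) contributes a and each (s^2 + bs + c) contributes c.
H(0) = 6·1 / ((5) · (12)) = 6/60 = 1/10.

H(0) = 1/10 ≈ 0.1000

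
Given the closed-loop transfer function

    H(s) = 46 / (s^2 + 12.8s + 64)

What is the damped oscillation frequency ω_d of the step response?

Comparing s^2 + 12.8s + 64 to s^2 + 2ζωₙs + ωₙ²: ωₙ = 8 rad/s and ζ = 12.8/(2·8) = 0.8.
ζωₙ = 12.8/2 = 6.4, so ω_d = ωₙ√(1−ζ²) = √(ωₙ² − (ζωₙ)²) = √(64 − 6.4²) = √23.04 = 4.800 rad/s.

ω_d = 4.800 rad/s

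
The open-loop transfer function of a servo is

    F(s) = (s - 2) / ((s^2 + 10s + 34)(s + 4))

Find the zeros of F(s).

Set the numerator to zero: s - 2 = 0.
So s = 2.

s = 2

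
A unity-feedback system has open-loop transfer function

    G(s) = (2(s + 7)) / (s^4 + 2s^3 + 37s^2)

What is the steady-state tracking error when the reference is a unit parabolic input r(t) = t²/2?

e_ss = 2.643

G(s) has 2 poles at the origin.
This is a Type 2 system. Ka = lim_{s→0} s^2·G(s) = 14/37.
e_ss = 1/Ka = 1/(14/37) = 37/14 ≈ 2.643.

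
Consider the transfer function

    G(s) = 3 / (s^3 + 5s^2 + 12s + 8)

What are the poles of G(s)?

The poles are the roots of the denominator s^3 + 5s^2 + 12s + 8 = 0.
Trying s = -1: the polynomial evaluates to 0, so (s + 1) is a factor.
Dividing out leaves s^2 + 4s + 8 = 0.
The quadratic formula then gives s = -2 ± 2j.

s = -2 ± 2j, -1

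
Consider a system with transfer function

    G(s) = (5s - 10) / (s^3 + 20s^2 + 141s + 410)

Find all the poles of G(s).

s = -5 ± 4j, -10

The poles are the roots of the denominator s^3 + 20s^2 + 141s + 410 = 0.
Trying s = -10: the polynomial evaluates to 0, so (s + 10) is a factor.
Dividing out leaves s^2 + 10s + 41 = 0.
The quadratic formula then gives s = -5 ± 4j.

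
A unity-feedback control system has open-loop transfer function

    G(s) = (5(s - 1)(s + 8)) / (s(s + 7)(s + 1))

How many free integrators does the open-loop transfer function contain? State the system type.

The denominator has 1 factor of s at the origin (free integrator), so this is a Type 1 system.

Type 1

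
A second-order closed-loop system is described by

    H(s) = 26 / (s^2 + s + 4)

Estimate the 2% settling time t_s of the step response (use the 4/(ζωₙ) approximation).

Comparing s^2 + s + 4 to s^2 + 2ζωₙs + ωₙ²: ωₙ = 2 rad/s and ζ = 1/(2·2) = 0.25.
ζωₙ = 1/2 = 0.5, so t_s ≈ 4/(ζωₙ) = 4/0.5 = 8 s.

t_s ≈ 8 s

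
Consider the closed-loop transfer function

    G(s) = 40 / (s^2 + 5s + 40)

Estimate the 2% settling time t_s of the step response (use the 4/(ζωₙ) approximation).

Comparing s^2 + 5s + 40 to s^2 + 2ζωₙs + ωₙ²: ωₙ = √40 ≈ 6.325 rad/s and ζ = 5/(2·√40) ≈ 0.3953.
ζωₙ = 5/2 = 2.5, so t_s ≈ 4/(ζωₙ) = 4/2.5 = 1.600 s.

t_s ≈ 1.600 s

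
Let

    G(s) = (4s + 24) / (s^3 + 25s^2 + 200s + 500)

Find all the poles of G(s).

The poles are the roots of the denominator s^3 + 25s^2 + 200s + 500 = 0.
Trying s = -10: the polynomial evaluates to 0, so (s + 10) is a factor.
Dividing out leaves s^2 + 15s + 50 = 0.
Factoring the quadratic: (s + 10)(s + 5) = 0.

s = -10, -10, -5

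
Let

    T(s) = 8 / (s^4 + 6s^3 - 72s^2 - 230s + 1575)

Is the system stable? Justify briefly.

unstable

The denominator s^4 + 6s^3 - 72s^2 - 230s + 1575 factors as (s + 9)(s + 7)(s - 5)^2, giving poles at s = -9, -7, 5, 5.
Since the pole(s) at s = 5, 5 lie in the right half-plane, the system is unstable.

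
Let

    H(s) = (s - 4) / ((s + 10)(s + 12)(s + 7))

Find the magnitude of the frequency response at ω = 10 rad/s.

Substitute s = j10: numerator = -4 + j10, denominator = -2060 + j1740.
|H(j10)| = |-4 + j10| / |-2060 + j1740| = 10.770 / 2696.5 ≈ 0.003994.

|H(j10)| ≈ 0.003994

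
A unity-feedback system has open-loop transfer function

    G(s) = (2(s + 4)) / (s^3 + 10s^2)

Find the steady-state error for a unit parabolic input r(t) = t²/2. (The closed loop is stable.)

e_ss = 1.250

G(s) has 2 poles at the origin.
This is a Type 2 system. Ka = lim_{s→0} s^2·G(s) = 8/10 = 4/5.
e_ss = 1/Ka = 1/(4/5) = 5/4 ≈ 1.250.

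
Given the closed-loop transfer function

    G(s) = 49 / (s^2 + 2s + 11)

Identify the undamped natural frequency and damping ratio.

ωₙ ≈ 3.317 rad/s, ζ ≈ 0.3015

Compare the denominator to the standard form s^2 + 2ζωₙs + ωₙ².
ωₙ² = 11, so ωₙ = √11 ≈ 3.317 rad/s.
2ζωₙ = 2, so ζ = 2/(2·√11) ≈ 0.3015.
With ζ = 0.3015 the response is underdamped.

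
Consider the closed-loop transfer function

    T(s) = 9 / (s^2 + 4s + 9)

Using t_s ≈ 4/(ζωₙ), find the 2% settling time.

t_s ≈ 2 s

Comparing s^2 + 4s + 9 to s^2 + 2ζωₙs + ωₙ²: ωₙ = 3 rad/s and ζ = 4/(2·3) ≈ 0.6667.
ζωₙ = 4/2 = 2, so t_s ≈ 4/(ζωₙ) = 4/2 = 2 s.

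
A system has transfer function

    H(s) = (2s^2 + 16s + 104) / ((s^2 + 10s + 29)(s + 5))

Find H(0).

Set s = 0: H(0) = (104) / (145) = 104/145.

H(0) = 104/145 ≈ 0.7172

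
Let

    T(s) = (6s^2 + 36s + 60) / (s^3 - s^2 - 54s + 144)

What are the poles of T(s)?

s = 6, -8, 3

The poles are the roots of the denominator s^3 - s^2 - 54s + 144 = 0.
Trying s = 6: the polynomial evaluates to 0, so (s - 6) is a factor.
Dividing out leaves s^2 + 5s - 24 = 0.
Factoring the quadratic: (s + 8)(s - 3) = 0.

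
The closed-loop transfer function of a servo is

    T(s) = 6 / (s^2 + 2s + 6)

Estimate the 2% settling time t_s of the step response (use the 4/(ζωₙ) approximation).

t_s ≈ 4 s

Comparing s^2 + 2s + 6 to s^2 + 2ζωₙs + ωₙ²: ωₙ = √6 ≈ 2.449 rad/s and ζ = 2/(2·√6) ≈ 0.4082.
ζωₙ = 2/2 = 1, so t_s ≈ 4/(ζωₙ) = 4/1 = 4 s.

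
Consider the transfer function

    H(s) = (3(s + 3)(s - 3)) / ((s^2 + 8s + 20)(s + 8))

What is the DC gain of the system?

H(0) = -27/160 ≈ -0.1688

At s = 0 each factor (s + a) contributes a and each (s^2 + bs + c) contributes c.
H(0) = 3·(3) · (-3) / ((20) · (8)) = -27/160 = -27/160.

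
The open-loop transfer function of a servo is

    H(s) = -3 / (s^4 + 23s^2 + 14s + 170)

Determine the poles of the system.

The poles are the roots of the denominator s^4 + 23s^2 + 14s + 170 = 0.
No real roots exist; factor into two real quadratics: (s^2 - 2s + 17)(s^2 + 2s + 10) = 0.
Each quadratic gives a conjugate pair via the quadratic formula.

s = 1 + 4j, 1 - 4j, -1 + 3j, -1 - 3j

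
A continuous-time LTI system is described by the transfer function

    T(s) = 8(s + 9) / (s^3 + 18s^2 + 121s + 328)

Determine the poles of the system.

s = -5 + 4j, -5 - 4j, -8

The poles are the roots of the denominator s^3 + 18s^2 + 121s + 328 = 0.
Trying s = -8: the polynomial evaluates to 0, so (s + 8) is a factor.
Dividing out leaves s^2 + 10s + 41 = 0.
The quadratic formula then gives s = -5 ± 4j.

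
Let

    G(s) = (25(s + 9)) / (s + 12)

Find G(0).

G(0) = 75/4 ≈ 18.75

Set s = 0: G(0) = (225) / (12) = 75/4.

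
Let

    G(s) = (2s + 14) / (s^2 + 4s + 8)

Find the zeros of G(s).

Set the numerator to zero: 2s + 14 = 0, i.e. 2·(s + 7) = 0.
So s = -7.

s = -7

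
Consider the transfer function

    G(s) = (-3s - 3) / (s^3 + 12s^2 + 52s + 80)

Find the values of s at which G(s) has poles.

The poles are the roots of the denominator s^3 + 12s^2 + 52s + 80 = 0.
Trying s = -4: the polynomial evaluates to 0, so (s + 4) is a factor.
Dividing out leaves s^2 + 8s + 20 = 0.
The quadratic formula then gives s = -4 ± 2j.

s = -4, -4 ± 2j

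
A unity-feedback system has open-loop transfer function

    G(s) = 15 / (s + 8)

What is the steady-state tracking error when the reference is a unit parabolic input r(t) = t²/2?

e_ss = ∞

G(s) has no poles at the origin.
This is a Type 0 system; Ka = lim_{s→0} s^2·G(s) = 0, so the steady-state error for a parabola input is infinite.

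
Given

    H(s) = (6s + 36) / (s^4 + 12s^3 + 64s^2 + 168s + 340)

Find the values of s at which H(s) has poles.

The poles are the roots of the denominator s^4 + 12s^3 + 64s^2 + 168s + 340 = 0.
No real roots exist; factor into two real quadratics: (s^2 + 2s + 10)(s^2 + 10s + 34) = 0.
Each quadratic gives a conjugate pair via the quadratic formula.

s = -1 ± 3j, -5 ± 3j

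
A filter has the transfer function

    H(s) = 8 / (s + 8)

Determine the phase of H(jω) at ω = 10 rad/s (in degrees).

∠H(j10) ≈ -51.34°

At s = j10: numerator = 8, denominator = 8 + j10.
∠H = ∠num − ∠den = 0° − (51.340°) = -51.34°.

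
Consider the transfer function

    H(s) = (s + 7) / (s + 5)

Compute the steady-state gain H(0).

H(0) = 7/5 ≈ 1.400

Set s = 0: H(0) = (7) / (5) = 7/5.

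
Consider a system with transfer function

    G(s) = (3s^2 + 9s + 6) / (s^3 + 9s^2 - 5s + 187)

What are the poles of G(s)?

s = 1 ± 4j, -11

The poles are the roots of the denominator s^3 + 9s^2 - 5s + 187 = 0.
Trying s = -11: the polynomial evaluates to 0, so (s + 11) is a factor.
Dividing out leaves s^2 - 2s + 17 = 0.
The quadratic formula then gives s = 1 ± 4j.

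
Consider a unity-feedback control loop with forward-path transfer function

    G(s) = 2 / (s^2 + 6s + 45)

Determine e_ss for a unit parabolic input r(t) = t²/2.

e_ss = ∞

G(s) has no poles at the origin.
This is a Type 0 system; Ka = lim_{s→0} s^2·G(s) = 0, so the steady-state error for a parabola input is infinite.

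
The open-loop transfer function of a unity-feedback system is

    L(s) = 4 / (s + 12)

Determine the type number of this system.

Type 0

The denominator has no factor of s at the origin — no free integrator — so this is a Type 0 system.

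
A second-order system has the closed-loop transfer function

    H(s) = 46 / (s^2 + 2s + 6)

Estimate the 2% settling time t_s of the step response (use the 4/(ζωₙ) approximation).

t_s ≈ 4 s

Comparing s^2 + 2s + 6 to s^2 + 2ζωₙs + ωₙ²: ωₙ = √6 ≈ 2.449 rad/s and ζ = 2/(2·√6) ≈ 0.4082.
ζωₙ = 2/2 = 1, so t_s ≈ 4/(ζωₙ) = 4/1 = 4 s.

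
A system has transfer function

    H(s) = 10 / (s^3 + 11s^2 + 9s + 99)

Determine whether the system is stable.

The denominator s^3 + 11s^2 + 9s + 99 factors as (s^2 + 9)(s + 11), giving poles at s = ±3j, -11.
Since the simple pole(s) at s = ±3j lie on the jω-axis with none in the right half-plane, the system is marginally stable.

marginally stable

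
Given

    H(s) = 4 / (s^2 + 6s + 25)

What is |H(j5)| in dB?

Substitute s = j5: numerator = 4, denominator = j30.
|H(j5)| = |4| / |j30| = 4 / 30 ≈ 0.1333.
In decibels: 20·log₁₀(0.1333) ≈ -17.5 dB.

|H(j5)|_dB ≈ -17.5 dB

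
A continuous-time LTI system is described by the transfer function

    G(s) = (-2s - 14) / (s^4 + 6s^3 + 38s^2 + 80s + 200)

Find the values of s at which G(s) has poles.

The poles are the roots of the denominator s^4 + 6s^3 + 38s^2 + 80s + 200 = 0.
No real roots exist; factor into two real quadratics: (s^2 + 2s + 10)(s^2 + 4s + 20) = 0.
Each quadratic gives a conjugate pair via the quadratic formula.

s = -1 + 3j, -1 - 3j, -2 + 4j, -2 - 4j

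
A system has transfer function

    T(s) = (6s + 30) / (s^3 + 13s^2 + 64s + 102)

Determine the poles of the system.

s = -5 ± 3j, -3

The poles are the roots of the denominator s^3 + 13s^2 + 64s + 102 = 0.
Trying s = -3: the polynomial evaluates to 0, so (s + 3) is a factor.
Dividing out leaves s^2 + 10s + 34 = 0.
The quadratic formula then gives s = -5 ± 3j.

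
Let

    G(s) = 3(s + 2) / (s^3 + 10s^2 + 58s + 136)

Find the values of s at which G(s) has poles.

s = -3 ± 5j, -4

The poles are the roots of the denominator s^3 + 10s^2 + 58s + 136 = 0.
Trying s = -4: the polynomial evaluates to 0, so (s + 4) is a factor.
Dividing out leaves s^2 + 6s + 34 = 0.
The quadratic formula then gives s = -3 ± 5j.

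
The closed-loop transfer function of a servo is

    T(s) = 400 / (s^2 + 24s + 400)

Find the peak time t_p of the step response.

Comparing s^2 + 24s + 400 to s^2 + 2ζωₙs + ωₙ²: ωₙ = 20 rad/s and ζ = 24/(2·20) = 0.6.
ζωₙ = 24/2 = 12, so ω_d = ωₙ√(1−ζ²) = √(ωₙ² − (ζωₙ)²) = √(400 − 12²) = √256 = 16 rad/s.
t_p = π/ω_d = π/16 ≈ 0.1963 s.

t_p ≈ 0.1963 s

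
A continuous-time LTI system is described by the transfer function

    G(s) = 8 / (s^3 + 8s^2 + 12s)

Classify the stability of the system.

marginally stable

The denominator s^3 + 8s^2 + 12s factors as s(s + 2)(s + 6), giving poles at s = 0, -2, -6.
Since the simple pole(s) at s = 0 lie on the jω-axis with none in the right half-plane, the system is marginally stable.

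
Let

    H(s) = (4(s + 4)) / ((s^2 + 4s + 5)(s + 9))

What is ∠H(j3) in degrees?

∠H(j3) ≈ -90°

At s = j3: numerator = 16 + j12, denominator = -72 + j96.
∠H = ∠num − ∠den = 36.870° − (126.87°) = -90°.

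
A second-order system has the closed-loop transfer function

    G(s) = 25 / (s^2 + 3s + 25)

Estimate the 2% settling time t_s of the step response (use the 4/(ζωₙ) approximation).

Comparing s^2 + 3s + 25 to s^2 + 2ζωₙs + ωₙ²: ωₙ = 5 rad/s and ζ = 3/(2·5) = 0.3.
ζωₙ = 3/2 = 1.5, so t_s ≈ 4/(ζωₙ) = 4/1.5 ≈ 2.667 s.

t_s ≈ 2.667 s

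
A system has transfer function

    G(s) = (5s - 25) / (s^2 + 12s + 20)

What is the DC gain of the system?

G(0) = -5/4 ≈ -1.250

Set s = 0: G(0) = (-25) / (20) = -5/4.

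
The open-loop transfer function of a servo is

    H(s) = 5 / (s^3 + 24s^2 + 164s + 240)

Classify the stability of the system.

The denominator s^3 + 24s^2 + 164s + 240 factors as (s + 10)(s + 12)(s + 2), giving poles at s = -10, -12, -2.
Since all poles lie strictly in the left half-plane, the system is stable.

stable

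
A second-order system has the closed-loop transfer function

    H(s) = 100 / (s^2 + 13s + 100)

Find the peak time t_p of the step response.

t_p ≈ 0.4134 s

Comparing s^2 + 13s + 100 to s^2 + 2ζωₙs + ωₙ²: ωₙ = 10 rad/s and ζ = 13/(2·10) = 0.65.
ζωₙ = 13/2 = 6.5, so ω_d = ωₙ√(1−ζ²) = √(ωₙ² − (ζωₙ)²) = √(100 − 6.5²) = √57.75 ≈ 7.599 rad/s.
t_p = π/ω_d = π/7.599 ≈ 0.4134 s.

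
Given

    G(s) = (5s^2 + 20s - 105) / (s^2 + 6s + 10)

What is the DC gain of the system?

Set s = 0: G(0) = (-105) / (10) = -21/2.

G(0) = -21/2 ≈ -10.50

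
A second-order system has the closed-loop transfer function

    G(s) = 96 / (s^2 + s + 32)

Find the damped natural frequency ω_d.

ω_d ≈ 5.635 rad/s

Comparing s^2 + s + 32 to s^2 + 2ζωₙs + ωₙ²: ωₙ = √32 ≈ 5.657 rad/s and ζ = 1/(2·√32) ≈ 0.08839.
ζωₙ = 1/2 = 0.5, so ω_d = ωₙ√(1−ζ²) = √(ωₙ² − (ζωₙ)²) = √(32 − 0.5²) = √31.75 ≈ 5.635 rad/s.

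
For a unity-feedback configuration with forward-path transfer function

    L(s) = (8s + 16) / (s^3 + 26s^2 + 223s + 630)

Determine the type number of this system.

Type 0

The denominator has no factor of s at the origin — no free integrator — so this is a Type 0 system.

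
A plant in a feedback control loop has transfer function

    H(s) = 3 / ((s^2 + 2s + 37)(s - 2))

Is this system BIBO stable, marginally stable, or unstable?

The poles can be read from the denominator factors: s = -1 + 6j, -1 - 6j, 2.
Since the pole(s) at s = 2 lie in the right half-plane, the system is unstable.

unstable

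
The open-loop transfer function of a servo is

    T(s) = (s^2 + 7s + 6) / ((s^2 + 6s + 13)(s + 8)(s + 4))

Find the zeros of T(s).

Set the numerator to zero: s^2 + 7s + 6 = 0.
Factoring: (s + 6)(s + 1) = 0.

s = -6, -1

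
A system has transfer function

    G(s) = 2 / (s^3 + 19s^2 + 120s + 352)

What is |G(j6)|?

|G(j6)| ≈ 0.003314

Substitute s = j6: numerator = 2, denominator = -332 + j504.
|G(j6)| = |2| / |-332 + j504| = 2 / 603.52 ≈ 0.003314.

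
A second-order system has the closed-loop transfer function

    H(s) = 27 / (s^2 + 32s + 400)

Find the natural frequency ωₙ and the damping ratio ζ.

Compare the denominator to the standard form s^2 + 2ζωₙs + ωₙ².
ωₙ² = 400, so ωₙ = 20 rad/s.
2ζωₙ = 32, so ζ = 32/(2·20) = 0.8.

ωₙ = 20 rad/s, ζ = 0.8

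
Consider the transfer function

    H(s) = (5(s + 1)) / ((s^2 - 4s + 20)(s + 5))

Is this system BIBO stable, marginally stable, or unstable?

unstable

The poles can be read from the denominator factors: s = 2 + 4j, 2 - 4j, -5.
Since the pole(s) at s = 2 ± 4j lie in the right half-plane, the system is unstable.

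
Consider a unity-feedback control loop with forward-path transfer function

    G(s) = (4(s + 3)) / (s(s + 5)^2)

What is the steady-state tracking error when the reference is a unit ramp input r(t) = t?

e_ss = 2.083

G(s) has one pole at the origin.
This is a Type 1 system. Kv = lim_{s→0} s·G(s) = 12/25.
e_ss = 1/Kv = 1/(12/25) = 25/12 ≈ 2.083.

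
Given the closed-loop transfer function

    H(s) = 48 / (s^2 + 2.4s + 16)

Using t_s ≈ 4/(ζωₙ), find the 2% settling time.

t_s ≈ 3.333 s

Comparing s^2 + 2.4s + 16 to s^2 + 2ζωₙs + ωₙ²: ωₙ = 4 rad/s and ζ = 2.4/(2·4) = 0.3.
ζωₙ = 2.4/2 = 1.2, so t_s ≈ 4/(ζωₙ) = 4/1.2 ≈ 3.333 s.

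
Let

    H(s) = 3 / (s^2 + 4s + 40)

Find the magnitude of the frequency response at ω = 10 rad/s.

Substitute s = j10: numerator = 3, denominator = -60 + j40.
|H(j10)| = |3| / |-60 + j40| = 3 / 72.111 ≈ 0.04160.

|H(j10)| ≈ 0.04160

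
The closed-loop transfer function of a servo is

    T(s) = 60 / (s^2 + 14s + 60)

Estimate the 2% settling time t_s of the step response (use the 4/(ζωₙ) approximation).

t_s ≈ 0.5714 s

Comparing s^2 + 14s + 60 to s^2 + 2ζωₙs + ωₙ²: ωₙ = √60 ≈ 7.746 rad/s and ζ = 14/(2·√60) ≈ 0.9037.
ζωₙ = 14/2 = 7, so t_s ≈ 4/(ζωₙ) = 4/7 ≈ 0.5714 s.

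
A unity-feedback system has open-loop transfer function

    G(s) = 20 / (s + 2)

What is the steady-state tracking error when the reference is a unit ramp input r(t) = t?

G(s) has no poles at the origin.
This is a Type 0 system; Kv = lim_{s→0} s·G(s) = 0, so the steady-state error for a ramp input is infinite.

e_ss = ∞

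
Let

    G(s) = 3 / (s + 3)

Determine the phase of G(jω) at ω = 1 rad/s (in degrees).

∠G(j1) ≈ -18.43°

At s = j1: numerator = 3, denominator = 3 + j1.
∠G = ∠num − ∠den = 0° − (18.435°) = -18.43°.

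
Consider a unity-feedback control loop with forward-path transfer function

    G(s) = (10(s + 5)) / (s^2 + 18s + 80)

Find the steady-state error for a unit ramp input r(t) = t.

e_ss = ∞

G(s) has no poles at the origin.
This is a Type 0 system; Kv = lim_{s→0} s·G(s) = 0, so the steady-state error for a ramp input is infinite.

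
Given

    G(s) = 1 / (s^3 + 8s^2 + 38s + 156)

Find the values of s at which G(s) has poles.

The poles are the roots of the denominator s^3 + 8s^2 + 38s + 156 = 0.
Trying s = -6: the polynomial evaluates to 0, so (s + 6) is a factor.
Dividing out leaves s^2 + 2s + 26 = 0.
The quadratic formula then gives s = -1 ± 5j.

s = -1 ± 5j, -6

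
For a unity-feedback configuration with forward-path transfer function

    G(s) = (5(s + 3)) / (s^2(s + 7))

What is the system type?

Type 2

The denominator has 2 factors of s at the origin (free integrators), so this is a Type 2 system.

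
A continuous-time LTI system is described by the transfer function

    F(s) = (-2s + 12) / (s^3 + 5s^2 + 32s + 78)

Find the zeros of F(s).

Set the numerator to zero: -2s + 12 = 0, i.e. -2·(s - 6) = 0.
So s = 6.

s = 6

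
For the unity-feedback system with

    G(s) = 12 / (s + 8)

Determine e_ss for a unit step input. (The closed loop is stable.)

G(s) has no poles at the origin.
This is a Type 0 system. Kp = lim_{s→0} G(s) = 12/8 = 3/2.
e_ss = 1/(1 + Kp) = 1/(1 + 3/2) = 2/5 ≈ 0.4000.

e_ss = 0.4000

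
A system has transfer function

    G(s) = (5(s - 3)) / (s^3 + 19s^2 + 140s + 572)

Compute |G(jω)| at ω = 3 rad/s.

|G(j3)| ≈ 0.03778

Substitute s = j3: numerator = -15 + j15, denominator = 401 + j393.
|G(j3)| = |-15 + j15| / |401 + j393| = 21.213 / 561.47 ≈ 0.03778.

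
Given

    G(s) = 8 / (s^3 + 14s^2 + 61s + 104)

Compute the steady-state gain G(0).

G(0) = 1/13 ≈ 0.07692

Set s = 0: G(0) = (8) / (104) = 1/13.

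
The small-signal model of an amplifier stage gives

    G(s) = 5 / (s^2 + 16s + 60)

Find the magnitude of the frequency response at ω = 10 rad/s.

|G(j10)| ≈ 0.03032

Substitute s = j10: numerator = 5, denominator = -40 + j160.
|G(j10)| = |5| / |-40 + j160| = 5 / 164.92 ≈ 0.03032.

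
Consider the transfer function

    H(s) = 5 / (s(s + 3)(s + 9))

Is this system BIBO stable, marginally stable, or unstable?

The poles can be read from the denominator factors: s = 0, -3, -9.
Since the simple pole(s) at s = 0 lie on the jω-axis with none in the right half-plane, the system is marginally stable.

marginally stable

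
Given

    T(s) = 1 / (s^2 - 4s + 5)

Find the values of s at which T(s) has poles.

The poles are the roots of the denominator s^2 - 4s + 5 = 0.
Using the quadratic formula: s = (4 ± √(-4))/2 = 2 ± 1j.

s = 2 + j, 2 - j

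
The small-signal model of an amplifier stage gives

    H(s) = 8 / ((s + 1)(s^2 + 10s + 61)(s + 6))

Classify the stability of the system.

stable

The poles can be read from the denominator factors: s = -1, -5 ± 6j, -6.
Since all poles lie strictly in the left half-plane, the system is stable.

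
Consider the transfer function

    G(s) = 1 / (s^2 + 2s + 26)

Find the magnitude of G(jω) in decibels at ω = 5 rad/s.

|G(j5)|_dB ≈ -20.0 dB

Substitute s = j5: numerator = 1, denominator = 1 + j10.
|G(j5)| = |1| / |1 + j10| = 1 / 10.050 ≈ 0.09950.
In decibels: 20·log₁₀(0.09950) ≈ -20.0 dB.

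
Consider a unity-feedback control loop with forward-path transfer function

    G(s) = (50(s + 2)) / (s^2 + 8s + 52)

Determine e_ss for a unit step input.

G(s) has no poles at the origin.
This is a Type 0 system. Kp = lim_{s→0} G(s) = 100/52 = 25/13.
e_ss = 1/(1 + Kp) = 1/(1 + 25/13) = 13/38 ≈ 0.3421.

e_ss = 0.3421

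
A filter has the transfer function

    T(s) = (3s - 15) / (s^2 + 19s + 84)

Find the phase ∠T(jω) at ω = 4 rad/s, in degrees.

∠T(j4) ≈ 93.16°

At s = j4: numerator = -15 + j12, denominator = 68 + j76.
∠T = ∠num − ∠den = 141.34° − (48.180°) = 93.16°.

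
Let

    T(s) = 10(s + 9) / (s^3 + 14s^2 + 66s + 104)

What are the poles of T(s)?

s = -5 ± j, -4

The poles are the roots of the denominator s^3 + 14s^2 + 66s + 104 = 0.
Trying s = -4: the polynomial evaluates to 0, so (s + 4) is a factor.
Dividing out leaves s^2 + 10s + 26 = 0.
The quadratic formula then gives s = -5 ± 1j.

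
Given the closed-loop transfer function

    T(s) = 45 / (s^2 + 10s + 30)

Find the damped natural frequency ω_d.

Comparing s^2 + 10s + 30 to s^2 + 2ζωₙs + ωₙ²: ωₙ = √30 ≈ 5.477 rad/s and ζ = 10/(2·√30) ≈ 0.9129.
ζωₙ = 10/2 = 5, so ω_d = ωₙ√(1−ζ²) = √(ωₙ² − (ζωₙ)²) = √(30 − 5²) = √5 ≈ 2.236 rad/s.

ω_d ≈ 2.236 rad/s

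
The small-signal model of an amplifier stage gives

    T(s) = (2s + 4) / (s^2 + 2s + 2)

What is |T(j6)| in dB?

|T(j6)|_dB ≈ -9.10 dB

Substitute s = j6: numerator = 4 + j12, denominator = -34 + j12.
|T(j6)| = |4 + j12| / |-34 + j12| = 12.649 / 36.056 ≈ 0.3508.
In decibels: 20·log₁₀(0.3508) ≈ -9.10 dB.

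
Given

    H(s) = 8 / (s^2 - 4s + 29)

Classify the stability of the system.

The denominator s^2 - 4s + 29 factors as (s^2 - 4s + 29), giving poles at s = 2 + 5j, 2 - 5j.
Since the pole(s) at s = 2 ± 5j lie in the right half-plane, the system is unstable.

unstable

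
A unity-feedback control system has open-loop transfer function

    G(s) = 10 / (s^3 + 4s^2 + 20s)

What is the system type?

Factor s from the denominator: s^3 + 4s^2 + 20s = s·(s^2 + 4s + 20).
There is 1 pole at the origin, so the system is Type 1.

Type 1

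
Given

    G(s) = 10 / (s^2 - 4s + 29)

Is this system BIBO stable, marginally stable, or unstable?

unstable

The denominator s^2 - 4s + 29 factors as (s^2 - 4s + 29), giving poles at s = 2 + 5j, 2 - 5j.
Since the pole(s) at s = 2 + 5j, 2 - 5j lie in the right half-plane, the system is unstable.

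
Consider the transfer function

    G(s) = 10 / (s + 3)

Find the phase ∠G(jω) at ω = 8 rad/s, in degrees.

At s = j8: numerator = 10, denominator = 3 + j8.
∠G = ∠num − ∠den = 0° − (69.444°) = -69.44°.

∠G(j8) ≈ -69.44°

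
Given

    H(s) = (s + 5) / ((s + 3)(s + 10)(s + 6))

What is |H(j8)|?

Substitute s = j8: numerator = 5 + j8, denominator = -1036 + j352.
|H(j8)| = |5 + j8| / |-1036 + j352| = 9.4340 / 1094.2 ≈ 0.008622.

|H(j8)| ≈ 0.008622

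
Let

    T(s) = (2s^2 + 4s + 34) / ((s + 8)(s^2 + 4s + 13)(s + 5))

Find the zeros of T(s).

Set the numerator to zero: 2s^2 + 4s + 34 = 0, i.e. 2·(s^2 + 2s + 17) = 0.
Factoring: (s^2 + 2s + 17) = 0.

s = -1 + 4j, -1 - 4j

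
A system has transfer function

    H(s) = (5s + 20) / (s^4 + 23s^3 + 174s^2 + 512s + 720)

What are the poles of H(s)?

The poles are the roots of the denominator s^4 + 23s^3 + 174s^2 + 512s + 720 = 0.
Trying s = -10: the polynomial evaluates to 0, so (s + 10) is a factor.
Dividing out leaves s^3 + 13s^2 + 44s + 72 = 0.
This factors further as (s^2 + 4s + 8)(s + 9) = 0.

s = -2 ± 2j, -10, -9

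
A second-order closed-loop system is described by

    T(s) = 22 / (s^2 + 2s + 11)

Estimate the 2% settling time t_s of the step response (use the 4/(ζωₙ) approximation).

t_s ≈ 4 s

Comparing s^2 + 2s + 11 to s^2 + 2ζωₙs + ωₙ²: ωₙ = √11 ≈ 3.317 rad/s and ζ = 2/(2·√11) ≈ 0.3015.
ζωₙ = 2/2 = 1, so t_s ≈ 4/(ζωₙ) = 4/1 = 4 s.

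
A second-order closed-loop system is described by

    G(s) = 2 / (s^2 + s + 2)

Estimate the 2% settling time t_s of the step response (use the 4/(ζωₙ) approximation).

Comparing s^2 + s + 2 to s^2 + 2ζωₙs + ωₙ²: ωₙ = √2 ≈ 1.414 rad/s and ζ = 1/(2·√2) ≈ 0.3536.
ζωₙ = 1/2 = 0.5, so t_s ≈ 4/(ζωₙ) = 4/0.5 = 8 s.

t_s ≈ 8 s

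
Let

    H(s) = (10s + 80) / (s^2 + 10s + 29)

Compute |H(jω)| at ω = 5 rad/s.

|H(j5)| ≈ 1.881

Substitute s = j5: numerator = 80 + j50, denominator = 4 + j50.
|H(j5)| = |80 + j50| / |4 + j50| = 94.340 / 50.160 ≈ 1.881.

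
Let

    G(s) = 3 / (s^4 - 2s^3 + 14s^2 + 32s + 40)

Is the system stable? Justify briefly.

The denominator s^4 - 2s^3 + 14s^2 + 32s + 40 factors as (s^2 + 2s + 2)(s^2 - 4s + 20), giving poles at s = -1 ± j, 2 ± 4j.
Since the pole(s) at s = 2 ± 4j lie in the right half-plane, the system is unstable.

unstable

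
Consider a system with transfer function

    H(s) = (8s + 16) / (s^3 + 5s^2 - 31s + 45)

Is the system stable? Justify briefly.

The denominator s^3 + 5s^2 - 31s + 45 factors as (s^2 - 4s + 5)(s + 9), giving poles at s = 2 ± j, -9.
Since the pole(s) at s = 2 + j, 2 - j lie in the right half-plane, the system is unstable.

unstable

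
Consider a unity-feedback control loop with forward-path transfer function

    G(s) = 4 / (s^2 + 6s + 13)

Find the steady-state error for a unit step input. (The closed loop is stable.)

e_ss = 0.7647

G(s) has no poles at the origin.
This is a Type 0 system. Kp = lim_{s→0} G(s) = 4/13.
e_ss = 1/(1 + Kp) = 1/(1 + 4/13) = 13/17 ≈ 0.7647.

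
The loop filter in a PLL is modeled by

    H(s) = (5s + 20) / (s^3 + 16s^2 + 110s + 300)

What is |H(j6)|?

|H(j6)| ≈ 0.06897

Substitute s = j6: numerator = 20 + j30, denominator = -276 + j444.
|H(j6)| = |20 + j30| / |-276 + j444| = 36.056 / 522.79 ≈ 0.06897.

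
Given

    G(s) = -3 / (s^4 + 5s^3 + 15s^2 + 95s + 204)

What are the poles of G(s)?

s = 1 + 4j, 1 - 4j, -3, -4

The poles are the roots of the denominator s^4 + 5s^3 + 15s^2 + 95s + 204 = 0.
Trying s = -3: the polynomial evaluates to 0, so (s + 3) is a factor.
Dividing out leaves s^3 + 2s^2 + 9s + 68 = 0.
This factors further as (s^2 - 2s + 17)(s + 4) = 0.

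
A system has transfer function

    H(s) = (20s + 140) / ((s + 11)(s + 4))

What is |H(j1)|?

|H(j1)| ≈ 3.105

Substitute s = j1: numerator = 140 + j20, denominator = 43 + j15.
|H(j1)| = |140 + j20| / |43 + j15| = 141.42 / 45.541 ≈ 3.105.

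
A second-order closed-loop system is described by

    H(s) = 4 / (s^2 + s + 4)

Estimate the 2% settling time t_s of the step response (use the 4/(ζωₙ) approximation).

Comparing s^2 + s + 4 to s^2 + 2ζωₙs + ωₙ²: ωₙ = 2 rad/s and ζ = 1/(2·2) = 0.25.
ζωₙ = 1/2 = 0.5, so t_s ≈ 4/(ζωₙ) = 4/0.5 = 8 s.

t_s ≈ 8 s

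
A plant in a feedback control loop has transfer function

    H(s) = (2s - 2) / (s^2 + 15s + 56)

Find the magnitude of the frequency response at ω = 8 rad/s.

|H(j8)| ≈ 0.1341

Substitute s = j8: numerator = -2 + j16, denominator = -8 + j120.
|H(j8)| = |-2 + j16| / |-8 + j120| = 16.125 / 120.27 ≈ 0.1341.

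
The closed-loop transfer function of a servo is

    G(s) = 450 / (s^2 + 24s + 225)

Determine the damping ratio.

Compare the denominator to the standard form s^2 + 2ζωₙs + ωₙ².
ωₙ² = 225, so ωₙ = 15 rad/s.
2ζωₙ = 24, so ζ = 24/(2·15) = 0.8.

ζ = 0.8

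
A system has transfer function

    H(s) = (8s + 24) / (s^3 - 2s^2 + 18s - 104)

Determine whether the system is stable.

unstable

The denominator s^3 - 2s^2 + 18s - 104 factors as (s^2 + 2s + 26)(s - 4), giving poles at s = -1 ± 5j, 4.
Since the pole(s) at s = 4 lie in the right half-plane, the system is unstable.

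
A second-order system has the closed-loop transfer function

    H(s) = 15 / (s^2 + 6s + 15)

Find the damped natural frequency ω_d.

ω_d ≈ 2.449 rad/s

Comparing s^2 + 6s + 15 to s^2 + 2ζωₙs + ωₙ²: ωₙ = √15 ≈ 3.873 rad/s and ζ = 6/(2·√15) ≈ 0.7746.
ζωₙ = 6/2 = 3, so ω_d = ωₙ√(1−ζ²) = √(ωₙ² − (ζωₙ)²) = √(15 − 3²) = √6 ≈ 2.449 rad/s.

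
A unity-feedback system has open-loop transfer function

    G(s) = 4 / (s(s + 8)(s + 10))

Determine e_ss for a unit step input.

e_ss = 0

G(s) has one pole at the origin.
This is a Type 1 system; for a step input the steady-state error is zero.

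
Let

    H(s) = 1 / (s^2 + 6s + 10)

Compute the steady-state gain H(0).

Set s = 0: H(0) = (1) / (10) = 1/10.

H(0) = 1/10 ≈ 0.1000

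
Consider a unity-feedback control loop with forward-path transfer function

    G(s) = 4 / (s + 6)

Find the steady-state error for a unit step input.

G(s) has no poles at the origin.
This is a Type 0 system. Kp = lim_{s→0} G(s) = 4/6 = 2/3.
e_ss = 1/(1 + Kp) = 1/(1 + 2/3) = 3/5 ≈ 0.6000.

e_ss = 0.6000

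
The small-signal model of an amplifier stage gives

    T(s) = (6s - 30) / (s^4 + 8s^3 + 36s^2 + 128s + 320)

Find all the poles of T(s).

s = -4 ± 2j, ±4j

The poles are the roots of the denominator s^4 + 8s^3 + 36s^2 + 128s + 320 = 0.
No real roots exist; factor into two real quadratics: (s^2 + 8s + 20)(s^2 + 16) = 0.
Each quadratic gives a conjugate pair via the quadratic formula.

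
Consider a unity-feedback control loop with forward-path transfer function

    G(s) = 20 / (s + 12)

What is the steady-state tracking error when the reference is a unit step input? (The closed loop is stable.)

e_ss = 0.3750

G(s) has no poles at the origin.
This is a Type 0 system. Kp = lim_{s→0} G(s) = 20/12 = 5/3.
e_ss = 1/(1 + Kp) = 1/(1 + 5/3) = 3/8 ≈ 0.3750.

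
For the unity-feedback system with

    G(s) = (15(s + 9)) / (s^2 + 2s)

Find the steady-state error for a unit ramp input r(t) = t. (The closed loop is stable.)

e_ss = 0.01481

G(s) has one pole at the origin.
This is a Type 1 system. Kv = lim_{s→0} s·G(s) = 135/2.
e_ss = 1/Kv = 1/(135/2) = 2/135 ≈ 0.01481.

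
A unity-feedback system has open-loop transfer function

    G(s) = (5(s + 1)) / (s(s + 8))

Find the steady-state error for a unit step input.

G(s) has one pole at the origin.
This is a Type 1 system; for a step input the steady-state error is zero.

e_ss = 0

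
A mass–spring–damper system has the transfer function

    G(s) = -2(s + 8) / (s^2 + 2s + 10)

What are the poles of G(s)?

s = -1 ± 3j

The poles are the roots of the denominator s^2 + 2s + 10 = 0.
Using the quadratic formula: s = (-2 ± √(-36))/2 = -1 ± 3j.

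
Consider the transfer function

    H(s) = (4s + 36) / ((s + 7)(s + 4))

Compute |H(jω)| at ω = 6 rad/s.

|H(j6)| ≈ 0.6508

Substitute s = j6: numerator = 36 + j24, denominator = -8 + j66.
|H(j6)| = |36 + j24| / |-8 + j66| = 43.267 / 66.483 ≈ 0.6508.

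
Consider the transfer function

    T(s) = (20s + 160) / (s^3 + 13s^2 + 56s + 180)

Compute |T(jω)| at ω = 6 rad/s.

|T(j6)| ≈ 0.6410

Substitute s = j6: numerator = 160 + j120, denominator = -288 + j120.
|T(j6)| = |160 + j120| / |-288 + j120| = 200 / 312 ≈ 0.6410.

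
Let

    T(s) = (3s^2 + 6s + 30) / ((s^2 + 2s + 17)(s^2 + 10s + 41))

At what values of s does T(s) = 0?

s = -1 + 3j, -1 - 3j

Set the numerator to zero: 3s^2 + 6s + 30 = 0, i.e. 3·(s^2 + 2s + 10) = 0.
Factoring: (s^2 + 2s + 10) = 0.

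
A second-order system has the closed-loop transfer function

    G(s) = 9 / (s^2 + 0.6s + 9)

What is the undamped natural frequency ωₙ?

ωₙ = 3 rad/s

Compare the denominator to the standard form s^2 + 2ζωₙs + ωₙ².
ωₙ² = 9, so ωₙ = 3 rad/s.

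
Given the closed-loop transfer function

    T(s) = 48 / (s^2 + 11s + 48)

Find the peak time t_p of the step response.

Comparing s^2 + 11s + 48 to s^2 + 2ζωₙs + ωₙ²: ωₙ = √48 ≈ 6.928 rad/s and ζ = 11/(2·√48) ≈ 0.7939.
ζωₙ = 11/2 = 5.5, so ω_d = ωₙ√(1−ζ²) = √(ωₙ² − (ζωₙ)²) = √(48 − 5.5²) = √17.75 ≈ 4.213 rad/s.
t_p = π/ω_d = π/4.213 ≈ 0.7457 s.

t_p ≈ 0.7457 s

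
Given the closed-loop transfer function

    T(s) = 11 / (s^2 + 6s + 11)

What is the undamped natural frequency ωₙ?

Compare the denominator to the standard form s^2 + 2ζωₙs + ωₙ².
ωₙ² = 11, so ωₙ = √11 ≈ 3.317 rad/s.

ωₙ ≈ 3.317 rad/s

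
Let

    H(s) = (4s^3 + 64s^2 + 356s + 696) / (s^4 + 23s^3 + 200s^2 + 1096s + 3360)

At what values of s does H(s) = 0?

s = -5 + 2j, -5 - 2j, -6

Set the numerator to zero: 4s^3 + 64s^2 + 356s + 696 = 0, i.e. 4·(s^3 + 16s^2 + 89s + 174) = 0.
Factoring: (s^2 + 10s + 29)(s + 6) = 0.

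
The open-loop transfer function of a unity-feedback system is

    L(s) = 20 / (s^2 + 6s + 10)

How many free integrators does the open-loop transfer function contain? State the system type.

Type 0

The denominator has no factor of s at the origin — no free integrator — so this is a Type 0 system.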